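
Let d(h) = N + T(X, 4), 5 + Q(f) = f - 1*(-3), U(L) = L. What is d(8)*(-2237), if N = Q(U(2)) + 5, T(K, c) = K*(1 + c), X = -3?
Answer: 22370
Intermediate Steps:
Q(f) = -2 + f (Q(f) = -5 + (f - 1*(-3)) = -5 + (f + 3) = -5 + (3 + f) = -2 + f)
N = 5 (N = (-2 + 2) + 5 = 0 + 5 = 5)
d(h) = -10 (d(h) = 5 - 3*(1 + 4) = 5 - 3*5 = 5 - 15 = -10)
d(8)*(-2237) = -10*(-2237) = 22370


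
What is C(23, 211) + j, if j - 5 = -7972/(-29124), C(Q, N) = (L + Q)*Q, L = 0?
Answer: 3890047/7281 ≈ 534.27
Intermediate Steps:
C(Q, N) = Q² (C(Q, N) = (0 + Q)*Q = Q*Q = Q²)
j = 38398/7281 (j = 5 - 7972/(-29124) = 5 - 7972*(-1/29124) = 5 + 1993/7281 = 38398/7281 ≈ 5.2737)
C(23, 211) + j = 23² + 38398/7281 = 529 + 38398/7281 = 3890047/7281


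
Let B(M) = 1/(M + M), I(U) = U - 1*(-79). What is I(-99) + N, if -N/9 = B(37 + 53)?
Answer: -401/20 ≈ -20.050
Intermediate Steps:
I(U) = 79 + U (I(U) = U + 79 = 79 + U)
B(M) = 1/(2*M)
N = -1/20 (N = -9/(2*(37 + 53)) = -9/(2*90) = -9*1/180 = -1/20 ≈ -0.050000)
I(-99) + N = (79 - 99) - 1/20 = -20 - 1/20 = -401/20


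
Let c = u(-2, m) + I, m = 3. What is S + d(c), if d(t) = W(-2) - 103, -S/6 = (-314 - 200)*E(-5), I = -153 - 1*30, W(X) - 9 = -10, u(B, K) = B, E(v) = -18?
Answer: -55616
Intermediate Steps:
W(X) = -1 (W(X) = 9 - 10 = -1)
I = -183 (I = -153 - 30 = -183)
c = -185 (c = -2 - 183 = -185)
S = -55512 (S = -6*(-314 - 200)*(-18) = -(-3084)*(-18) = -6*9252 = -55512)
d(t) = -104 (d(t) = -1 - 103 = -104)
S + d(c) = -55512 - 104 = -55616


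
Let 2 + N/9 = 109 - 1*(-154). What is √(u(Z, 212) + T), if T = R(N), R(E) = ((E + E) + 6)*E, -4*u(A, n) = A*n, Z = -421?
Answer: √11072009 ≈ 3327.5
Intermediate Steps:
N = 2349 (N = -18 + 9*(109 - 1*(-154)) = -18 + 9*(109 + 154) = -18 + 9*263 = -18 + 2367 = 2349)
u(A, n) = -A*n/4
R(E) = E*(6 + 2*E) (R(E) = (2*E + 6)*E = (6 + 2*E)*E = E*(6 + 2*E))
T = 11049696 (T = 2*2349*(3 + 2349) = 2*2349*2352 = 11049696)
√(u(Z, 212) + T) = √(-¼*(-421)*212 + 11049696) = √(22313 + 11049696) = √11072009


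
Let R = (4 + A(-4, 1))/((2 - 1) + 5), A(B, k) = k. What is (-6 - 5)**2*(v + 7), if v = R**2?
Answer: 33517/36 ≈ 931.03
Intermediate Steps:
R = 5/6 (R = (4 + 1)/((2 - 1) + 5) = 5/(1 + 5) = 5/6 ≈ 0.83333)
v = 25/36 (v = (5/6)**2 = 25/36 ≈ 0.69444)
(-6 - 5)**2*(v + 7) = (-6 - 5)**2*(25/36 + 7) = (-11)**2*(277/36) = 121*(277/36) = 33517/36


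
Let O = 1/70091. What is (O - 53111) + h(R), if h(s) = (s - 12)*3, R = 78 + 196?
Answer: -3667511574/70091 ≈ -52325.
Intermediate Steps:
O = 1/70091 ≈ 1.4267e-5
R = 274
h(s) = -36 + 3*s (h(s) = (-12 + s)*3 = -36 + 3*s)
(O - 53111) + h(R) = (1/70091 - 53111) + (-36 + 3*274) = -3722603100/70091 + (-36 + 822) = -3722603100/70091 + 786 = -3667511574/70091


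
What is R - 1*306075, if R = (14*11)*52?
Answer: -298067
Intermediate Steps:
R = 8008 (R = 154*52 = 8008)
R - 1*306075 = 8008 - 1*306075 = 8008 - 306075 = -298067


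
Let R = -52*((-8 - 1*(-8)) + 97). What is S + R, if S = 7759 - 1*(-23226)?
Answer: 25941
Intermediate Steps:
R = -5044 (R = -52*((-8 + 8) + 97) = -52*(0 + 97) = -52*97 = -5044)
S = 30985 (S = 7759 + 23226 = 30985)
S + R = 30985 - 5044 = 25941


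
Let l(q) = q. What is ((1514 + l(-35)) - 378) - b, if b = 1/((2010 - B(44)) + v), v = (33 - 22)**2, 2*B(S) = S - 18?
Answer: 2331917/2118 ≈ 1101.0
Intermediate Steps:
B(S) = -9 + S/2 (B(S) = (S - 18)/2 = (-18 + S)/2 = -9 + S/2)
v = 121 (v = 11**2 = 121)
b = 1/2118 (b = 1/((2010 - (-9 + (1/2)*44)) + 121) = 1/((2010 - (-9 + 22)) + 121) = 1/((2010 - 1*13) + 121) = 1/((2010 - 13) + 121) = 1/(1997 + 121) = 1/2118 ≈ 0.00047214)
((1514 + l(-35)) - 378) - b = ((1514 - 35) - 378) - 1*1/2118 = (1479 - 378) - 1/2118 = 1101 - 1/2118 = 2331917/2118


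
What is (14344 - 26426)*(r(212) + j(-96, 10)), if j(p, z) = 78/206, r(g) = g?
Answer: -264293750/103 ≈ -2.5660e+6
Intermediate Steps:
j(p, z) = 39/103 (j(p, z) = 78*(1/206) = 39/103)
(14344 - 26426)*(r(212) + j(-96, 10)) = (14344 - 26426)*(212 + 39/103) = -12082*21875/103 = -264293750/103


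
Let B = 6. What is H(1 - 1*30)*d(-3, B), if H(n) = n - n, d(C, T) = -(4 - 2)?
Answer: 0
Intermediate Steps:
d(C, T) = -2 (d(C, T) = -1*2 = -2)
H(n) = 0
H(1 - 1*30)*d(-3, B) = 0*(-2) = 0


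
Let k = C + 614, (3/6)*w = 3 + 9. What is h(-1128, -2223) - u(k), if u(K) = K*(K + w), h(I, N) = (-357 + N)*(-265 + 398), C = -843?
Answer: -390085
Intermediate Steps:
w = 24 (w = 2*(3 + 9) = 2*12 = 24)
h(I, N) = -47481 + 133*N (h(I, N) = (-357 + N)*133 = -47481 + 133*N)
k = -229 (k = -843 + 614 = -229)
u(K) = K*(24 + K) (u(K) = K*(K + 24) = K*(24 + K))
h(-1128, -2223) - u(k) = (-47481 + 133*(-2223)) - (-229)*(24 - 229) = (-47481 - 295659) - (-229)*(-205) = -343140 - 1*46945 = -343140 - 46945 = -390085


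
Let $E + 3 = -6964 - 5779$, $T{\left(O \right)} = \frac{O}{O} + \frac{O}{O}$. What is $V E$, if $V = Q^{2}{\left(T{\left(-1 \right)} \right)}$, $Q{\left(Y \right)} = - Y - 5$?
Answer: $-624554$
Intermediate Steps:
$T{\left(O \right)} = 2$ ($T{\left(O \right)} = 1 + 1 = 2$)
$Q{\left(Y \right)} = -5 - Y$
$V = 49$ ($V = \left(-5 - 2\right)^{2} = \left(-7\right)^{2} = 49$)
$E = -12746$ ($E = -3 - 12743 = -12746$)
$V E = 49 \left(-12746\right) = -624554$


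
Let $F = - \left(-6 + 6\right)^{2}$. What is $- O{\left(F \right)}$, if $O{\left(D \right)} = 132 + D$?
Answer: $-132$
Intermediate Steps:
$F = 0$ ($F = - 0^{2} = \left(-1\right) 0 = 0$)
$- O{\left(F \right)} = - (132 + 0) = \left(-1\right) 132 = -132$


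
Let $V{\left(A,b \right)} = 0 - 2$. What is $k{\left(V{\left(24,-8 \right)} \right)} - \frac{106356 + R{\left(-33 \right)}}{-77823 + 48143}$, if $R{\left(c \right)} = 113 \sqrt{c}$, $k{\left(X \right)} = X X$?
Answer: $\frac{56269}{7420} + \frac{113 i \sqrt{33}}{29680} \approx 7.5834 + 0.021871 i$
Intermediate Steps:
$V{\left(A,b \right)} = -2$
$k{\left(X \right)} = X^{2}$
$k{\left(V{\left(24,-8 \right)} \right)} - \frac{106356 + R{\left(-33 \right)}}{-77823 + 48143} = \left(-2\right)^{2} - \frac{106356 + 113 \sqrt{-33}}{-77823 + 48143} = 4 - \frac{106356 + 113 i \sqrt{33}}{-29680} = 4 - \left(106356 + 113 i \sqrt{33}\right) \left(- \frac{1}{29680}\right) = 4 - \left(- \frac{26589}{7420} - \frac{113 i \sqrt{33}}{29680}\right) = 4 + \left(\frac{26589}{7420} + \frac{113 i \sqrt{33}}{29680}\right) = \frac{56269}{7420} + \frac{113 i \sqrt{33}}{29680}$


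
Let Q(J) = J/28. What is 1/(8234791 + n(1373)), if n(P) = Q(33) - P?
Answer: 28/230535737 ≈ 1.2146e-7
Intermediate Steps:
Q(J) = J/28 (Q(J) = J*(1/28) = J/28)
n(P) = 33/28 - P (n(P) = (1/28)*33 - P = 33/28 - P)
1/(8234791 + n(1373)) = 1/(8234791 + (33/28 - 1*1373)) = 1/(8234791 + (33/28 - 1373)) = 1/(8234791 - 38411/28) = 1/(230535737/28) = 28/230535737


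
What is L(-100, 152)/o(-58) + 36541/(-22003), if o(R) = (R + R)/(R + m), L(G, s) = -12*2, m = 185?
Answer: 15706597/638087 ≈ 24.615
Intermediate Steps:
L(G, s) = -24
o(R) = 2*R/(185 + R) (o(R) = (R + R)/(R + 185) = (2*R)/(185 + R) = 2*R/(185 + R))
L(-100, 152)/o(-58) + 36541/(-22003) = -24/(2*(-58)/(185 - 58)) + 36541/(-22003) = -24/(2*(-58)/127) + 36541*(-1/22003) = -24/(2*(-58)*(1/127)) - 36541/22003 = -24/(-116/127) - 36541/22003 = -24*(-127/116) - 36541/22003 = 762/29 - 36541/22003 = 15706597/638087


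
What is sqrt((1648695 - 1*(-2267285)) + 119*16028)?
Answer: 4*sqrt(363957) ≈ 2413.2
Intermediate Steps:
sqrt((1648695 - 1*(-2267285)) + 119*16028) = sqrt((1648695 + 2267285) + 1907332) = sqrt(3915980 + 1907332) = sqrt(5823312) = 4*sqrt(363957)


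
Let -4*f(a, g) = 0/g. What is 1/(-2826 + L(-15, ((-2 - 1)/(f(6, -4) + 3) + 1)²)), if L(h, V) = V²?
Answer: -1/2826 ≈ -0.00035386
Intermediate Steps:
f(a, g) = 0 (f(a, g) = -0/g = -¼*0 = 0)
1/(-2826 + L(-15, ((-2 - 1)/(f(6, -4) + 3) + 1)²)) = 1/(-2826 + (((-2 - 1)/(0 + 3) + 1)²)²) = 1/(-2826 + ((-3/3 + 1)²)²) = 1/(-2826 + ((-3*⅓ + 1)²)²) = 1/(-2826 + ((-1 + 1)²)²) = 1/(-2826 + (0²)²) = 1/(-2826 + 0²) = 1/(-2826 + 0) = 1/(-2826) = -1/2826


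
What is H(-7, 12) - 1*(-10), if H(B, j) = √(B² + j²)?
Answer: 10 + √193 ≈ 23.892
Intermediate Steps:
H(-7, 12) - 1*(-10) = √((-7)² + 12²) - 1*(-10) = √(49 + 144) + 10 = √193 + 10 = 10 + √193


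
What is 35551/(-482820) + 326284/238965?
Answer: 3312022137/2563935140 ≈ 1.2918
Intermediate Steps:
35551/(-482820) + 326284/238965 = 35551*(-1/482820) + 326284*(1/238965) = -35551/482820 + 326284/238965 = 3312022137/2563935140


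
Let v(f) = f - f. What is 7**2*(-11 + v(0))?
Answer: -539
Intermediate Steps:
v(f) = 0
7**2*(-11 + v(0)) = 7**2*(-11 + 0) = 49*(-11) = -539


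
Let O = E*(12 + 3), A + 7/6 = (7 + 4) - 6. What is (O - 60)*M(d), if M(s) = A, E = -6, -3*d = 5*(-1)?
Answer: -575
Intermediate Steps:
d = 5/3 (d = -5*(-1)/3 = -1/3*(-5) = 5/3 ≈ 1.6667)
A = 23/6 (A = -7/6 + ((7 + 4) - 6) = -7/6 + (11 - 6) = -7/6 + 5 = 23/6 ≈ 3.8333)
M(s) = 23/6
O = -90 (O = -6*(12 + 3) = -6*15 = -90)
(O - 60)*M(d) = (-90 - 60)*(23/6) = -150*23/6 = -575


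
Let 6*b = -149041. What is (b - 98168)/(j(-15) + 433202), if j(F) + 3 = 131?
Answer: -738049/2599980 ≈ -0.28387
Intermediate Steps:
b = -149041/6 (b = (1/6)*(-149041) = -149041/6 ≈ -24840.)
j(F) = 128 (j(F) = -3 + 131 = 128)
(b - 98168)/(j(-15) + 433202) = (-149041/6 - 98168)/(128 + 433202) = -738049/6/433330 = -738049/6*1/433330 = -738049/2599980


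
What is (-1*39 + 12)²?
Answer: 729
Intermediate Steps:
(-1*39 + 12)² = (-39 + 12)² = (-27)² = 729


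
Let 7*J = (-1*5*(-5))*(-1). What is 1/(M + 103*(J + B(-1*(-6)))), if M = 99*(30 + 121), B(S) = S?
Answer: 7/106394 ≈ 6.5793e-5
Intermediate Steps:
J = -25/7 (J = ((-1*5*(-5))*(-1))/7 = (-5*(-5)*(-1))/7 = (25*(-1))/7 = (⅐)*(-25) = -25/7 ≈ -3.5714)
M = 14949 (M = 99*151 = 14949)
1/(M + 103*(J + B(-1*(-6)))) = 1/(14949 + 103*(-25/7 - 1*(-6))) = 1/(14949 + 103*(-25/7 + 6)) = 1/(14949 + 103*(17/7)) = 1/(14949 + 1751/7) = 1/(106394/7) = 7/106394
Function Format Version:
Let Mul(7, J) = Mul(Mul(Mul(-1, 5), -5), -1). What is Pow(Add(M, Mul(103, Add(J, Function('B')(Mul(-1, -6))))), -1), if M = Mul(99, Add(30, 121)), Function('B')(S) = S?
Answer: Rational(7, 106394) ≈ 6.5793e-5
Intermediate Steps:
J = Rational(-25, 7) (J = Mul(Rational(1, 7), Mul(Mul(Mul(-1, 5), -5), -1)) = Mul(Rational(1, 7), Mul(Mul(-5, -5), -1)) = Mul(Rational(1, 7), Mul(25, -1)) = Mul(Rational(1, 7), -25) = Rational(-25, 7) ≈ -3.5714)
M = 14949 (M = Mul(99, 151) = 14949)
Pow(Add(M, Mul(103, Add(J, Function('B')(Mul(-1, -6))))), -1) = Pow(Add(14949, Mul(103, Add(Rational(-25, 7), Mul(-1, -6)))), -1) = Pow(Add(14949, Mul(103, Add(Rational(-25, 7), 6))), -1) = Pow(Add(14949, Mul(103, Rational(17, 7))), -1) = Pow(Add(14949, Rational(1751, 7)), -1) = Pow(Rational(106394, 7), -1) = Rational(7, 106394)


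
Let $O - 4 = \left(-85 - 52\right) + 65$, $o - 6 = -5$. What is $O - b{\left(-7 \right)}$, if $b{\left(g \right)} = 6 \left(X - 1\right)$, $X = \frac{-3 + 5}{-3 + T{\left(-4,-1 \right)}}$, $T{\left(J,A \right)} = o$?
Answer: $-56$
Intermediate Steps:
$o = 1$ ($o = 6 - 5 = 1$)
$T{\left(J,A \right)} = 1$
$X = -1$ ($X = \frac{-3 + 5}{-3 + 1} = \frac{2}{-2} = 2 \left(- \frac{1}{2}\right) = -1$)
$b{\left(g \right)} = -12$ ($b{\left(g \right)} = 6 \left(-1 - 1\right) = 6 \left(-2\right) = -12$)
$O = -68$ ($O = 4 + \left(\left(-85 - 52\right) + 65\right) = 4 + \left(-137 + 65\right) = 4 - 72 = -68$)
$O - b{\left(-7 \right)} = -68 - -12 = -68 + 12 = -56$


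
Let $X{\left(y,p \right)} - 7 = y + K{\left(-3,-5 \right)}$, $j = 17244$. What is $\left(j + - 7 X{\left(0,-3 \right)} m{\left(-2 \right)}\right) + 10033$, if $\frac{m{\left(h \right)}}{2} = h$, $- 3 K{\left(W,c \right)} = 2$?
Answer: $\frac{82363}{3} \approx 27454.0$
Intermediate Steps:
$K{\left(W,c \right)} = - \frac{2}{3}$ ($K{\left(W,c \right)} = \left(- \frac{1}{3}\right) 2 = - \frac{2}{3}$)
$X{\left(y,p \right)} = \frac{19}{3} + y$ ($X{\left(y,p \right)} = 7 + \left(y - \frac{2}{3}\right) = 7 + \left(- \frac{2}{3} + y\right) = \frac{19}{3} + y$)
$m{\left(h \right)} = 2 h$
$\left(j + - 7 X{\left(0,-3 \right)} m{\left(-2 \right)}\right) + 10033 = \left(17244 + - 7 \left(\frac{19}{3} + 0\right) 2 \left(-2\right)\right) + 10033 = \left(17244 + \left(-7\right) \frac{19}{3} \left(-4\right)\right) + 10033 = \left(17244 - - \frac{532}{3}\right) + 10033 = \left(17244 + \frac{532}{3}\right) + 10033 = \frac{52264}{3} + 10033 = \frac{82363}{3}$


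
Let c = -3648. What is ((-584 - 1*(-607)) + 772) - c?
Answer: 4443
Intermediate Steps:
((-584 - 1*(-607)) + 772) - c = ((-584 - 1*(-607)) + 772) - 1*(-3648) = ((-584 + 607) + 772) + 3648 = (23 + 772) + 3648 = 795 + 3648 = 4443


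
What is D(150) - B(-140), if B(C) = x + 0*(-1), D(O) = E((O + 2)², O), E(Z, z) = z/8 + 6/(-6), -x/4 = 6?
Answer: 167/4 ≈ 41.750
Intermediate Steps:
x = -24 (x = -4*6 = -24)
E(Z, z) = -1 + z/8 (E(Z, z) = z*(⅛) + 6*(-⅙) = z/8 - 1 = -1 + z/8)
D(O) = -1 + O/8
B(C) = -24 (B(C) = -24 + 0*(-1) = -24 + 0 = -24)
D(150) - B(-140) = (-1 + (⅛)*150) - 1*(-24) = (-1 + 75/4) + 24 = 71/4 + 24 = 167/4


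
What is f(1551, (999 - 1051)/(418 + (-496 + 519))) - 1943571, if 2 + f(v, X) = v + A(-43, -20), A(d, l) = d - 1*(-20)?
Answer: -1942045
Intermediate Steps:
A(d, l) = 20 + d (A(d, l) = d + 20 = 20 + d)
f(v, X) = -25 + v (f(v, X) = -2 + (v + (20 - 43)) = -2 + (v - 23) = -2 + (-23 + v) = -25 + v)
f(1551, (999 - 1051)/(418 + (-496 + 519))) - 1943571 = (-25 + 1551) - 1943571 = 1526 - 1943571 = -1942045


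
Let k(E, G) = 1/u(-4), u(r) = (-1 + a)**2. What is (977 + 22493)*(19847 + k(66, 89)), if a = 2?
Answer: 465832560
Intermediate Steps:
u(r) = 1 (u(r) = (-1 + 2)**2 = 1**2 = 1)
k(E, G) = 1 (k(E, G) = 1/1 = 1)
(977 + 22493)*(19847 + k(66, 89)) = (977 + 22493)*(19847 + 1) = 23470*19848 = 465832560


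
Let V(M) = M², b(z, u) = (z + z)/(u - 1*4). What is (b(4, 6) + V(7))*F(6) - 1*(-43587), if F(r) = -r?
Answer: 43269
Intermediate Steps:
b(z, u) = 2*z/(-4 + u) (b(z, u) = (2*z)/(u - 4) = (2*z)/(-4 + u) = 2*z/(-4 + u))
(b(4, 6) + V(7))*F(6) - 1*(-43587) = (2*4/(-4 + 6) + 7²)*(-1*6) - 1*(-43587) = (2*4/2 + 49)*(-6) + 43587 = (2*4*(½) + 49)*(-6) + 43587 = (4 + 49)*(-6) + 43587 = 53*(-6) + 43587 = -318 + 43587 = 43269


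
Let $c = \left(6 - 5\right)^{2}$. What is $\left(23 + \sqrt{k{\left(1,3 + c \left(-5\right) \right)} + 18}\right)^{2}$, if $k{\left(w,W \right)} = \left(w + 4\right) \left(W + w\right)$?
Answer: $\left(23 + \sqrt{13}\right)^{2} \approx 707.86$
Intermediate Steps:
$c = 1$ ($c = 1^{2} = 1$)
$k{\left(w,W \right)} = \left(4 + w\right) \left(W + w\right)$
$\left(23 + \sqrt{k{\left(1,3 + c \left(-5\right) \right)} + 18}\right)^{2} = \left(23 + \sqrt{\left(1^{2} + 4 \left(3 + 1 \left(-5\right)\right) + 4 \cdot 1 + \left(3 + 1 \left(-5\right)\right) 1\right) + 18}\right)^{2} = \left(23 + \sqrt{\left(1 + 4 \left(3 - 5\right) + 4 + \left(3 - 5\right) 1\right) + 18}\right)^{2} = \left(23 + \sqrt{\left(1 + 4 \left(-2\right) + 4 - 2\right) + 18}\right)^{2} = \left(23 + \sqrt{\left(1 - 8 + 4 - 2\right) + 18}\right)^{2} = \left(23 + \sqrt{-5 + 18}\right)^{2} = \left(23 + \sqrt{13}\right)^{2}$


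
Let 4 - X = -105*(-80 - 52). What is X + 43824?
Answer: 29968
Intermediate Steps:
X = -13856 (X = 4 - (-105)*(-80 - 52) = 4 - (-105)*(-132) = 4 - 1*13860 = 4 - 13860 = -13856)
X + 43824 = -13856 + 43824 = 29968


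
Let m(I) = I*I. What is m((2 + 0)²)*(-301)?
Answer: -4816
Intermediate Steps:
m(I) = I²
m((2 + 0)²)*(-301) = ((2 + 0)²)²*(-301) = (2²)²*(-301) = 4²*(-301) = 16*(-301) = -4816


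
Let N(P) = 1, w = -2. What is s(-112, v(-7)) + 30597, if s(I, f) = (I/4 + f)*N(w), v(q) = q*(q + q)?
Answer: 30667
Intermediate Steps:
v(q) = 2*q**2 (v(q) = q*(2*q) = 2*q**2)
s(I, f) = f + I/4 (s(I, f) = (I/4 + f)*1 = (f + I/4)*1 = f + I/4)
s(-112, v(-7)) + 30597 = (2*(-7)**2 + (1/4)*(-112)) + 30597 = (2*49 - 28) + 30597 = (98 - 28) + 30597 = 70 + 30597 = 30667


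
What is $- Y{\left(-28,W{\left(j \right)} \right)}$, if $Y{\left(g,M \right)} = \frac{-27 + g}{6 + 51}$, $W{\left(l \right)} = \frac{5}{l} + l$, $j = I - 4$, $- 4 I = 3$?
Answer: $\frac{55}{57} \approx 0.96491$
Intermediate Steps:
$I = - \frac{3}{4}$ ($I = \left(- \frac{1}{4}\right) 3 = - \frac{3}{4} \approx -0.75$)
$j = - \frac{19}{4}$ ($j = - \frac{3}{4} - 4 = - \frac{19}{4} \approx -4.75$)
$W{\left(l \right)} = l + \frac{5}{l}$
$Y{\left(g,M \right)} = - \frac{9}{19} + \frac{g}{57}$ ($Y{\left(g,M \right)} = \frac{-27 + g}{57} = \left(-27 + g\right) \frac{1}{57} = - \frac{9}{19} + \frac{g}{57}$)
$- Y{\left(-28,W{\left(j \right)} \right)} = - (- \frac{9}{19} + \frac{1}{57} \left(-28\right)) = - (- \frac{9}{19} - \frac{28}{57}) = \left(-1\right) \left(- \frac{55}{57}\right) = \frac{55}{57}$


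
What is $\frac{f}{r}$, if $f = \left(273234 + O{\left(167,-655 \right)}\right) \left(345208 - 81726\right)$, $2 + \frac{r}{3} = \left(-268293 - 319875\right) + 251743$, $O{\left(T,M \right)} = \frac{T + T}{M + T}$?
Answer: $- \frac{8783031375389}{123132282} \approx -71330.0$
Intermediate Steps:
$O{\left(T,M \right)} = \frac{2 T}{M + T}$
$r = -1009281$ ($r = -6 + 3 \left(\left(-268293 - 319875\right) + 251743\right) = -6 + 3 \left(-588168 + 251743\right) = -6 + 3 \left(-336425\right) = -6 - 1009275 = -1009281$)
$f = \frac{8783031375389}{122}$ ($f = \left(273234 + 2 \cdot 167 \frac{1}{-655 + 167}\right) \left(345208 - 81726\right) = \left(273234 + 2 \cdot 167 \frac{1}{-488}\right) 263482 = \left(273234 + 2 \cdot 167 \left(- \frac{1}{488}\right)\right) 263482 = \left(273234 - \frac{167}{244}\right) 263482 = \frac{66668929}{244} \cdot 263482 = \frac{8783031375389}{122} \approx 7.1992 \cdot 10^{10}$)
$\frac{f}{r} = \frac{8783031375389}{122 \left(-1009281\right)} = \frac{8783031375389}{122} \left(- \frac{1}{1009281}\right) = - \frac{8783031375389}{123132282}$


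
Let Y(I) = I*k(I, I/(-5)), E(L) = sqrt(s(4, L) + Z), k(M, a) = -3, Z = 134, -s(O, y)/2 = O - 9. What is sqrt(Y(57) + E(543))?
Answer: I*sqrt(159) ≈ 12.61*I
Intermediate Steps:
s(O, y) = 18 - 2*O (s(O, y) = -2*(O - 9) = -2*(-9 + O) = 18 - 2*O)
E(L) = 12 (E(L) = sqrt((18 - 2*4) + 134) = sqrt((18 - 8) + 134) = sqrt(10 + 134) = sqrt(144) = 12)
Y(I) = -3*I (Y(I) = I*(-3) = -3*I)
sqrt(Y(57) + E(543)) = sqrt(-3*57 + 12) = sqrt(-171 + 12) = sqrt(-159) = I*sqrt(159)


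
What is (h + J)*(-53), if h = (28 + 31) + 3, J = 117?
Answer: -9487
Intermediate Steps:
h = 62 (h = 59 + 3 = 62)
(h + J)*(-53) = (62 + 117)*(-53) = 179*(-53) = -9487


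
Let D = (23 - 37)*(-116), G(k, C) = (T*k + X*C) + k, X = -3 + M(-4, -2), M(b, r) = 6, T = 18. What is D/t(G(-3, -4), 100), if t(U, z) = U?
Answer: -1624/69 ≈ -23.536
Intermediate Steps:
X = 3 (X = -3 + 6 = 3)
G(k, C) = 3*C + 19*k (G(k, C) = (18*k + 3*C) + k = (3*C + 18*k) + k = 3*C + 19*k)
D = 1624 (D = -14*(-116) = 1624)
D/t(G(-3, -4), 100) = 1624/(3*(-4) + 19*(-3)) = 1624/(-12 - 57) = 1624/(-69) = 1624*(-1/69) = -1624/69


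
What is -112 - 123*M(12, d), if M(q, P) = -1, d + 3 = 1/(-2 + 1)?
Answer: 11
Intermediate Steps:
d = -4 (d = -3 + 1/(-2 + 1) = -3 + 1/(-1) = -3 - 1 = -4)
-112 - 123*M(12, d) = -112 - 123*(-1) = -112 + 123 = 11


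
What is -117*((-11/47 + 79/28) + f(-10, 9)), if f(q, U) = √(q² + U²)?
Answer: -398385/1316 - 117*√181 ≈ -1876.8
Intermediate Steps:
f(q, U) = √(U² + q²)
-117*((-11/47 + 79/28) + f(-10, 9)) = -117*((-11/47 + 79/28) + √(9² + (-10)²)) = -117*((-11*1/47 + 79*(1/28)) + √(81 + 100)) = -117*((-11/47 + 79/28) + √181) = -117*(3405/1316 + √181) = -398385/1316 - 117*√181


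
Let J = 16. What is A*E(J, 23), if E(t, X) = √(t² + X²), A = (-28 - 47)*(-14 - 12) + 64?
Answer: 2014*√785 ≈ 56428.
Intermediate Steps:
A = 2014 (A = -75*(-26) + 64 = 1950 + 64 = 2014)
E(t, X) = √(X² + t²)
A*E(J, 23) = 2014*√(23² + 16²) = 2014*√(529 + 256) = 2014*√785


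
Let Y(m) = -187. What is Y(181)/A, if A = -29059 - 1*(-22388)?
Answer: 187/6671 ≈ 0.028032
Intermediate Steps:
A = -6671 (A = -29059 + 22388 = -6671)
Y(181)/A = -187/(-6671) = -187*(-1/6671) = 187/6671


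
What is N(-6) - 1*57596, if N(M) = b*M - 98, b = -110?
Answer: -57034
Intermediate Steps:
N(M) = -98 - 110*M (N(M) = -110*M - 98 = -98 - 110*M)
N(-6) - 1*57596 = (-98 - 110*(-6)) - 1*57596 = (-98 + 660) - 57596 = 562 - 57596 = -57034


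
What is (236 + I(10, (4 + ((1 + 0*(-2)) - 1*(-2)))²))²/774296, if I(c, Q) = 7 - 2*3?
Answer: 56169/774296 ≈ 0.072542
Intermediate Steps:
I(c, Q) = 1 (I(c, Q) = 7 - 6 = 1)
(236 + I(10, (4 + ((1 + 0*(-2)) - 1*(-2)))²))²/774296 = (236 + 1)²/774296 = 237²*(1/774296) = 56169*(1/774296) = 56169/774296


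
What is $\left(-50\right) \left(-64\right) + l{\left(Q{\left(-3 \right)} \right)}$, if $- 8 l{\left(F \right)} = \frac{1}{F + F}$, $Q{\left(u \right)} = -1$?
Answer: $\frac{51201}{16} \approx 3200.1$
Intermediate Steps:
$l{\left(F \right)} = - \frac{1}{16 F}$ ($l{\left(F \right)} = - \frac{1}{8 \left(F + F\right)} = - \frac{1}{8 \cdot 2 F} = - \frac{\frac{1}{2} \frac{1}{F}}{8} = - \frac{1}{16 F}$)
$\left(-50\right) \left(-64\right) + l{\left(Q{\left(-3 \right)} \right)} = \left(-50\right) \left(-64\right) - \frac{1}{16 \left(-1\right)} = 3200 - - \frac{1}{16} = 3200 + \frac{1}{16} = \frac{51201}{16}$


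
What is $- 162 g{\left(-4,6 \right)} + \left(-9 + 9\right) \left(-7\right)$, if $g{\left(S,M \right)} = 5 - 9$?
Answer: $648$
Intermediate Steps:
$g{\left(S,M \right)} = -4$ ($g{\left(S,M \right)} = 5 - 9 = -4$)
$- 162 g{\left(-4,6 \right)} + \left(-9 + 9\right) \left(-7\right) = \left(-162\right) \left(-4\right) + \left(-9 + 9\right) \left(-7\right) = 648 + 0 \left(-7\right) = 648 + 0 = 648$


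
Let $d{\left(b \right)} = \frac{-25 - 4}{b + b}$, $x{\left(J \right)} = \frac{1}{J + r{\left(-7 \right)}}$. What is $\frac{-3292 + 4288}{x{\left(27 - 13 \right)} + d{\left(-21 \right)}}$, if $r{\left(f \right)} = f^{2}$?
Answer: $\frac{125496}{89} \approx 1410.1$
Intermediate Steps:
$x{\left(J \right)} = \frac{1}{49 + J}$ ($x{\left(J \right)} = \frac{1}{J + \left(-7\right)^{2}} = \frac{1}{J + 49} = \frac{1}{49 + J}$)
$d{\left(b \right)} = - \frac{29}{2 b}$
$\frac{-3292 + 4288}{x{\left(27 - 13 \right)} + d{\left(-21 \right)}} = \frac{-3292 + 4288}{\frac{1}{49 + \left(27 - 13\right)} - \frac{29}{2 \left(-21\right)}} = \frac{996}{\frac{1}{49 + \left(27 - 13\right)} - - \frac{29}{42}} = \frac{996}{\frac{1}{49 + 14} + \frac{29}{42}} = \frac{996}{\frac{1}{63} + \frac{29}{42}} = \frac{996}{\frac{89}{126}} = 996 \cdot \frac{126}{89} = \frac{125496}{89}$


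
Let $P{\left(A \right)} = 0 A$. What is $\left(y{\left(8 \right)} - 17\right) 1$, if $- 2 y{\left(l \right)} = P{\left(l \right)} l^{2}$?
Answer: $-17$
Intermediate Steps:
$P{\left(A \right)} = 0$
$y{\left(l \right)} = 0$ ($y{\left(l \right)} = - \frac{0 l^{2}}{2} = \left(- \frac{1}{2}\right) 0 = 0$)
$\left(y{\left(8 \right)} - 17\right) 1 = \left(0 - 17\right) 1 = \left(-17\right) 1 = -17$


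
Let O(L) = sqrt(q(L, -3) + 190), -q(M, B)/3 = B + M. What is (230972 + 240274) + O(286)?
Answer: 471246 + I*sqrt(659) ≈ 4.7125e+5 + 25.671*I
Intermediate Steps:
q(M, B) = -3*B - 3*M (q(M, B) = -3*(B + M) = -3*B - 3*M)
O(L) = sqrt(199 - 3*L) (O(L) = sqrt((-3*(-3) - 3*L) + 190) = sqrt((9 - 3*L) + 190) = sqrt(199 - 3*L))
(230972 + 240274) + O(286) = (230972 + 240274) + sqrt(199 - 3*286) = 471246 + sqrt(199 - 858) = 471246 + sqrt(-659) = 471246 + I*sqrt(659)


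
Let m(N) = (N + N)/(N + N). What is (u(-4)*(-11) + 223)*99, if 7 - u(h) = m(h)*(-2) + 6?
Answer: 18810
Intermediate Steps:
m(N) = 1 (m(N) = (2*N)/((2*N)) = (2*N)*(1/(2*N)) = 1)
u(h) = 3 (u(h) = 7 - (1*(-2) + 6) = 7 - (-2 + 6) = 7 - 1*4 = 7 - 4 = 3)
(u(-4)*(-11) + 223)*99 = (3*(-11) + 223)*99 = (-33 + 223)*99 = 190*99 = 18810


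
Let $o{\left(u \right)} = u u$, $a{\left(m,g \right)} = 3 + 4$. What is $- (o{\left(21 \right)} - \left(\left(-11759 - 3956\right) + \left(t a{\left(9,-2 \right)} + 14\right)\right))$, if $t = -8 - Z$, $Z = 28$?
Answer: $-16394$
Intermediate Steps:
$a{\left(m,g \right)} = 7$
$o{\left(u \right)} = u^{2}$
$t = -36$ ($t = -8 - 28 = -36$)
$- (o{\left(21 \right)} - \left(\left(-11759 - 3956\right) + \left(t a{\left(9,-2 \right)} + 14\right)\right)) = - (21^{2} - \left(\left(-11759 - 3956\right) + \left(\left(-36\right) 7 + 14\right)\right)) = - (441 - \left(-15715 + \left(-252 + 14\right)\right)) = - (441 - \left(-15715 - 238\right)) = - (441 - -15953) = - (441 + 15953) = \left(-1\right) 16394 = -16394$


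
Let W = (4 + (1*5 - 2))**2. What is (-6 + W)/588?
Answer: 43/588 ≈ 0.073129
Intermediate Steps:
W = 49 (W = (4 + (5 - 2))**2 = (4 + 3)**2 = 7**2 = 49)
(-6 + W)/588 = (-6 + 49)/588 = 43*(1/588) = 43/588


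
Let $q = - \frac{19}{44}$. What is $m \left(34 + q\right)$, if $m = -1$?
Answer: $- \frac{1477}{44} \approx -33.568$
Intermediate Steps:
$q = - \frac{19}{44}$ ($q = \left(-19\right) \frac{1}{44} = - \frac{19}{44} \approx -0.43182$)
$m \left(34 + q\right) = - (34 - \frac{19}{44}) = \left(-1\right) \frac{1477}{44} = - \frac{1477}{44}$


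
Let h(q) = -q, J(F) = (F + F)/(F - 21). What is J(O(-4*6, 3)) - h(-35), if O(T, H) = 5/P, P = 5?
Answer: -351/10 ≈ -35.100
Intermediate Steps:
O(T, H) = 1 (O(T, H) = 5/5 = 5*(1/5) = 1)
J(F) = 2*F/(-21 + F) (J(F) = (2*F)/(-21 + F) = 2*F/(-21 + F))
J(O(-4*6, 3)) - h(-35) = 2*1/(-21 + 1) - (-1)*(-35) = 2*1/(-20) - 1*35 = 2*1*(-1/20) - 35 = -1/10 - 35 = -351/10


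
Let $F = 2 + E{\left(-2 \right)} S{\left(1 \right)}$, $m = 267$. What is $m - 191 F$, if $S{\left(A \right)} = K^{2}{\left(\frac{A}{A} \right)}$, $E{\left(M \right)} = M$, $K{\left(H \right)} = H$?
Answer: $267$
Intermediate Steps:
$S{\left(A \right)} = 1$ ($S{\left(A \right)} = \left(\frac{A}{A}\right)^{2} = 1^{2} = 1$)
$F = 0$ ($F = 2 - 2 = 0$)
$m - 191 F = 267 - 0 = 267 + 0 = 267$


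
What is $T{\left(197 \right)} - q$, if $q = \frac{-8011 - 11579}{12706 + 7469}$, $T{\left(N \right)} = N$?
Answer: $\frac{266271}{1345} \approx 197.97$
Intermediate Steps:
$q = - \frac{1306}{1345}$ ($q = - \frac{19590}{20175} = \left(-19590\right) \frac{1}{20175} = - \frac{1306}{1345} \approx -0.971$)
$T{\left(197 \right)} - q = 197 - - \frac{1306}{1345} = 197 + \frac{1306}{1345} = \frac{266271}{1345}$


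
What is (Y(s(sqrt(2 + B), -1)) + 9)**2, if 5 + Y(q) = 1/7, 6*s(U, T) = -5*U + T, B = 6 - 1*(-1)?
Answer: 841/49 ≈ 17.163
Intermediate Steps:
B = 7 (B = 6 + 1 = 7)
s(U, T) = -5*U/6 + T/6 (s(U, T) = (-5*U + T)/6 = (T - 5*U)/6 = -5*U/6 + T/6)
Y(q) = -34/7 (Y(q) = -5 + 1/7 = -34/7)
(Y(s(sqrt(2 + B), -1)) + 9)**2 = (-34/7 + 9)**2 = (29/7)**2 = 841/49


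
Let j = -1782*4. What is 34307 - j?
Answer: 41435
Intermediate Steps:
j = -7128
34307 - j = 34307 - 1*(-7128) = 34307 + 7128 = 41435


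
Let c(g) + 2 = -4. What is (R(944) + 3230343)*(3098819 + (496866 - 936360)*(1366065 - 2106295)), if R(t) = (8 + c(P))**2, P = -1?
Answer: 1050927957498596333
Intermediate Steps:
c(g) = -6 (c(g) = -2 - 4 = -6)
R(t) = 4 (R(t) = (8 - 6)**2 = 2**2 = 4)
(R(944) + 3230343)*(3098819 + (496866 - 936360)*(1366065 - 2106295)) = (4 + 3230343)*(3098819 + (496866 - 936360)*(1366065 - 2106295)) = 3230347*(3098819 - 439494*(-740230)) = 3230347*(3098819 + 325326643620) = 3230347*325329742439 = 1050927957498596333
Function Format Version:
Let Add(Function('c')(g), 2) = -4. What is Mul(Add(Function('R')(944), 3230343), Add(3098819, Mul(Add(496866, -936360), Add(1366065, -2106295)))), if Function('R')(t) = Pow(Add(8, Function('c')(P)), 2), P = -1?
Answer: 1050927957498596333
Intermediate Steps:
Function('c')(g) = -6 (Function('c')(g) = Add(-2, -4) = -6)
Function('R')(t) = 4 (Function('R')(t) = Pow(Add(8, -6), 2) = Pow(2, 2) = 4)
Mul(Add(Function('R')(944), 3230343), Add(3098819, Mul(Add(496866, -936360), Add(1366065, -2106295)))) = Mul(Add(4, 3230343), Add(3098819, Mul(Add(496866, -936360), Add(1366065, -2106295)))) = Mul(3230347, Add(3098819, Mul(-439494, -740230))) = Mul(3230347, Add(3098819, 325326643620)) = Mul(3230347, 325329742439) = 1050927957498596333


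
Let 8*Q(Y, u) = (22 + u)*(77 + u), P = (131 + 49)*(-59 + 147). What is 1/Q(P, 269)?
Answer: 4/50343 ≈ 7.9455e-5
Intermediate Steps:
P = 15840 (P = 180*88 = 15840)
Q(Y, u) = (22 + u)*(77 + u)/8 (Q(Y, u) = ((22 + u)*(77 + u))/8 = (22 + u)*(77 + u)/8)
1/Q(P, 269) = 1/(847/4 + (⅛)*269² + (99/8)*269) = 1/(847/4 + (⅛)*72361 + 26631/8) = 1/(847/4 + 72361/8 + 26631/8) = 1/(50343/4) = 4/50343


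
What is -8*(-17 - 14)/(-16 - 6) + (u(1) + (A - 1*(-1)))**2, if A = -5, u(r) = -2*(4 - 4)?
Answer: 52/11 ≈ 4.7273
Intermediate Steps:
u(r) = 0 (u(r) = -2*0 = 0)
-8*(-17 - 14)/(-16 - 6) + (u(1) + (A - 1*(-1)))**2 = -8*(-17 - 14)/(-16 - 6) + (0 + (-5 - 1*(-1)))**2 = -(-248)/(-22) + (0 + (-5 + 1))**2 = -(-248)*(-1)/22 + (0 - 4)**2 = -8*31/22 + (-4)**2 = -124/11 + 16 = 52/11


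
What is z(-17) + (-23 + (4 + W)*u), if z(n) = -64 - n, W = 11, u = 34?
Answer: 440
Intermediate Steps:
z(-17) + (-23 + (4 + W)*u) = (-64 - 1*(-17)) + (-23 + (4 + 11)*34) = (-64 + 17) + (-23 + 15*34) = -47 + (-23 + 510) = -47 + 487 = 440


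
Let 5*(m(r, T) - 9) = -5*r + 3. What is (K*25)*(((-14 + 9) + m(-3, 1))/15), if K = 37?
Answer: 1406/3 ≈ 468.67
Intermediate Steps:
m(r, T) = 48/5 - r (m(r, T) = 9 + (-5*r + 3)/5 = 9 + (3 - 5*r)/5 = 9 + (⅗ - r) = 48/5 - r)
(K*25)*(((-14 + 9) + m(-3, 1))/15) = (37*25)*(((-14 + 9) + (48/5 - 1*(-3)))/15) = 925*((-5 + (48/5 + 3))*(1/15)) = 925*((-5 + 63/5)*(1/15)) = 925*((38/5)*(1/15)) = 925*(38/75) = 1406/3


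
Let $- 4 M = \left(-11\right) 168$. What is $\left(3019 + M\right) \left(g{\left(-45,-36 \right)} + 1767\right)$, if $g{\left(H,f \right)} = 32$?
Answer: $6262319$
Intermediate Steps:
$M = 462$ ($M = - \frac{\left(-11\right) 168}{4} = \left(- \frac{1}{4}\right) \left(-1848\right) = 462$)
$\left(3019 + M\right) \left(g{\left(-45,-36 \right)} + 1767\right) = \left(3019 + 462\right) \left(32 + 1767\right) = 3481 \cdot 1799 = 6262319$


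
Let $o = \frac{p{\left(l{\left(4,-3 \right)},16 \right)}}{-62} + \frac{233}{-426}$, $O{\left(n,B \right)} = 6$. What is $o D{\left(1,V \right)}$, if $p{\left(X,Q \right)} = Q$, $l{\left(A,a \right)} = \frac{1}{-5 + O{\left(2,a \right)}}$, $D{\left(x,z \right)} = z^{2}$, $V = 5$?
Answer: $- \frac{265775}{13206} \approx -20.125$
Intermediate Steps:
$l{\left(A,a \right)} = 1$ ($l{\left(A,a \right)} = \frac{1}{-5 + 6} = 1^{-1} = 1$)
$o = - \frac{10631}{13206}$ ($o = \frac{16}{-62} + \frac{233}{-426} = 16 \left(- \frac{1}{62}\right) + 233 \left(- \frac{1}{426}\right) = - \frac{8}{31} - \frac{233}{426} = - \frac{10631}{13206} \approx -0.80501$)
$o D{\left(1,V \right)} = - \frac{10631 \cdot 5^{2}}{13206} = \left(- \frac{10631}{13206}\right) 25 = - \frac{265775}{13206}$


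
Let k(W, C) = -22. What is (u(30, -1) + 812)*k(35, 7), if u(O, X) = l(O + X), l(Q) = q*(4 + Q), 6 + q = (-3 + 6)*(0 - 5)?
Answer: -2618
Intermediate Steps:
q = -21 (q = -6 + (-3 + 6)*(0 - 5) = -6 + 3*(-5) = -6 - 15 = -21)
l(Q) = -84 - 21*Q (l(Q) = -21*(4 + Q) = -84 - 21*Q)
u(O, X) = -84 - 21*O - 21*X (u(O, X) = -84 - 21*(O + X) = -84 + (-21*O - 21*X) = -84 - 21*O - 21*X)
(u(30, -1) + 812)*k(35, 7) = ((-84 - 21*30 - 21*(-1)) + 812)*(-22) = ((-84 - 630 + 21) + 812)*(-22) = (-693 + 812)*(-22) = 119*(-22) = -2618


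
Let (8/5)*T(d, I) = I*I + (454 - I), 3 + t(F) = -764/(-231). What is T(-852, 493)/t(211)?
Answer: 140338275/284 ≈ 4.9415e+5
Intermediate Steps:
t(F) = 71/231 (t(F) = -3 - 764/(-231) = -3 - 764*(-1/231) = -3 + 764/231 = 71/231)
T(d, I) = 1135/4 - 5*I/8 + 5*I²/8 (T(d, I) = 5*(I*I + (454 - I))/8 = 5*(I² + (454 - I))/8 = 5*(454 + I² - I)/8 = 1135/4 - 5*I/8 + 5*I²/8)
T(-852, 493)/t(211) = (1135/4 - 5/8*493 + (5/8)*493²)/(71/231) = (1135/4 - 2465/8 + (5/8)*243049)*(231/71) = (1135/4 - 2465/8 + 1215245/8)*(231/71) = (607525/4)*(231/71) = 140338275/284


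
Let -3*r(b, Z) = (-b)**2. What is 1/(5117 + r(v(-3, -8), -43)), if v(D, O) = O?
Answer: 3/15287 ≈ 0.00019625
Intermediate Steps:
r(b, Z) = -b**2/3
1/(5117 + r(v(-3, -8), -43)) = 1/(5117 - 1/3*(-8)**2) = 1/(5117 - 1/3*64) = 1/(5117 - 64/3) = 1/(15287/3) = 3/15287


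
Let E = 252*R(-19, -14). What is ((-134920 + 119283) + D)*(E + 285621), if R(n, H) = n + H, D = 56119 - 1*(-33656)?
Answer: 20558838090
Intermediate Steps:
D = 89775 (D = 56119 + 33656 = 89775)
R(n, H) = H + n
E = -8316 (E = 252*(-14 - 19) = 252*(-33) = -8316)
((-134920 + 119283) + D)*(E + 285621) = ((-134920 + 119283) + 89775)*(-8316 + 285621) = (-15637 + 89775)*277305 = 74138*277305 = 20558838090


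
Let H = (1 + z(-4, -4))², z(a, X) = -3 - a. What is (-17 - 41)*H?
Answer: -232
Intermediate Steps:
H = 4 (H = (1 + (-3 - 1*(-4)))² = (1 + (-3 + 4))² = (1 + 1)² = 2² = 4)
(-17 - 41)*H = (-17 - 41)*4 = -58*4 = -232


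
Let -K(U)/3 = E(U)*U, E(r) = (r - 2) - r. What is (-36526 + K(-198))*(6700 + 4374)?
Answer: -417644836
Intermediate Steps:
E(r) = -2 (E(r) = (-2 + r) - r = -2)
K(U) = 6*U (K(U) = -(-6)*U = 6*U)
(-36526 + K(-198))*(6700 + 4374) = (-36526 + 6*(-198))*(6700 + 4374) = (-36526 - 1188)*11074 = -37714*11074 = -417644836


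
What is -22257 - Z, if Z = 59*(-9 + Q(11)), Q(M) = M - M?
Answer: -21726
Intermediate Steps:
Q(M) = 0
Z = -531 (Z = 59*(-9 + 0) = 59*(-9) = -531)
-22257 - Z = -22257 - 1*(-531) = -22257 + 531 = -21726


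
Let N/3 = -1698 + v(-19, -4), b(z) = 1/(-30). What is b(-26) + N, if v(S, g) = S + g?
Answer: -154891/30 ≈ -5163.0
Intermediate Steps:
b(z) = -1/30
N = -5163 (N = 3*(-1698 + (-19 - 4)) = 3*(-1698 - 23) = 3*(-1721) = -5163)
b(-26) + N = -1/30 - 5163 = -154891/30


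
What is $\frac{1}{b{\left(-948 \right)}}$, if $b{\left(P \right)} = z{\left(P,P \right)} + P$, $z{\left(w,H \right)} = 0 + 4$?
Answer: $- \frac{1}{944} \approx -0.0010593$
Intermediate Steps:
$z{\left(w,H \right)} = 4$
$b{\left(P \right)} = 4 + P$
$\frac{1}{b{\left(-948 \right)}} = \frac{1}{4 - 948} = \frac{1}{-944} = - \frac{1}{944}$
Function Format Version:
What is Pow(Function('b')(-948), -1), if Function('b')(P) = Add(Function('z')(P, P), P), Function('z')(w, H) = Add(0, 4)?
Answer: Rational(-1, 944) ≈ -0.0010593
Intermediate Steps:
Function('z')(w, H) = 4
Function('b')(P) = Add(4, P)
Pow(Function('b')(-948), -1) = Pow(Add(4, -948), -1) = Pow(-944, -1) = Rational(-1, 944)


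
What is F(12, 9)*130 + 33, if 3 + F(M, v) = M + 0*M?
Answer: 1203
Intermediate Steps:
F(M, v) = -3 + M (F(M, v) = -3 + (M + 0*M) = -3 + (M + 0) = -3 + M)
F(12, 9)*130 + 33 = (-3 + 12)*130 + 33 = 9*130 + 33 = 1170 + 33 = 1203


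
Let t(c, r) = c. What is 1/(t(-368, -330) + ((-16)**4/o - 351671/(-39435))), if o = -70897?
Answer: -2795823195/1006514929033 ≈ -0.0027777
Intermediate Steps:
1/(t(-368, -330) + ((-16)**4/o - 351671/(-39435))) = 1/(-368 + ((-16)**4/(-70897) - 351671/(-39435))) = 1/(-368 + (65536*(-1/70897) - 351671*(-1/39435))) = 1/(-368 + (-65536/70897 + 351671/39435)) = 1/(-368 + 22348006727/2795823195) = 1/(-1006514929033/2795823195) = -2795823195/1006514929033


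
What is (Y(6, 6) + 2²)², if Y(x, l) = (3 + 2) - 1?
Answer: 64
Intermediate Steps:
Y(x, l) = 4 (Y(x, l) = 5 - 1 = 4)
(Y(6, 6) + 2²)² = (4 + 2²)² = (4 + 4)² = 8² = 64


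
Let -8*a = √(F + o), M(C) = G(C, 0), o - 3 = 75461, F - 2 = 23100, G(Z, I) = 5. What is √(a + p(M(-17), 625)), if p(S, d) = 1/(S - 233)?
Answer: √(-228 - 6498*√98566)/228 ≈ 6.2649*I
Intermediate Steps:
F = 23102 (F = 2 + 23100 = 23102)
o = 75464 (o = 3 + 75461 = 75464)
M(C) = 5
p(S, d) = 1/(-233 + S)
a = -√98566/8 (a = -√(23102 + 75464)/8 = -√98566/8 ≈ -39.244)
√(a + p(M(-17), 625)) = √(-√98566/8 + 1/(-233 + 5)) = √(-√98566/8 + 1/(-228)) = √(-√98566/8 - 1/228) = √(-1/228 - √98566/8)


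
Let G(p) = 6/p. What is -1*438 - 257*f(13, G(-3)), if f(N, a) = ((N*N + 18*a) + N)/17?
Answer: -44968/17 ≈ -2645.2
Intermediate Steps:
f(N, a) = N/17 + N**2/17 + 18*a/17 (f(N, a) = ((N**2 + 18*a) + N)*(1/17) = (N + N**2 + 18*a)*(1/17) = N/17 + N**2/17 + 18*a/17)
-1*438 - 257*f(13, G(-3)) = -1*438 - 257*((1/17)*13 + (1/17)*13**2 + 18*(6/(-3))/17) = -438 - 257*(13/17 + (1/17)*169 + 18*(6*(-1/3))/17) = -438 - 257*(13/17 + 169/17 + (18/17)*(-2)) = -438 - 257*(13/17 + 169/17 - 36/17) = -438 - 257*146/17 = -438 - 37522/17 = -44968/17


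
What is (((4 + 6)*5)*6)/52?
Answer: 75/13 ≈ 5.7692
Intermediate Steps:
(((4 + 6)*5)*6)/52 = ((10*5)*6)*(1/52) = (50*6)*(1/52) = 300*(1/52) = 75/13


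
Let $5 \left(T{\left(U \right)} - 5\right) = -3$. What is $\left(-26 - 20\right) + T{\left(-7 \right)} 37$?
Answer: $\frac{584}{5} \approx 116.8$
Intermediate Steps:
$T{\left(U \right)} = \frac{22}{5}$ ($T{\left(U \right)} = 5 + \frac{1}{5} \left(-3\right) = 5 - \frac{3}{5} = \frac{22}{5}$)
$\left(-26 - 20\right) + T{\left(-7 \right)} 37 = \left(-26 - 20\right) + \frac{22}{5} \cdot 37 = -46 + \frac{814}{5} = \frac{584}{5}$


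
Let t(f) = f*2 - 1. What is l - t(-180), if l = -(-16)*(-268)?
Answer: -3927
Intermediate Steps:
t(f) = -1 + 2*f (t(f) = 2*f - 1 = -1 + 2*f)
l = -4288 (l = -16*268 = -4288)
l - t(-180) = -4288 - (-1 + 2*(-180)) = -4288 - (-1 - 360) = -4288 - 1*(-361) = -4288 + 361 = -3927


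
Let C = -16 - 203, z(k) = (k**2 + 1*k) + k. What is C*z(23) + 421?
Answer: -125504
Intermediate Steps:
z(k) = k**2 + 2*k (z(k) = (k**2 + k) + k = (k + k**2) + k = k**2 + 2*k)
C = -219
C*z(23) + 421 = -5037*(2 + 23) + 421 = -5037*25 + 421 = -219*575 + 421 = -125925 + 421 = -125504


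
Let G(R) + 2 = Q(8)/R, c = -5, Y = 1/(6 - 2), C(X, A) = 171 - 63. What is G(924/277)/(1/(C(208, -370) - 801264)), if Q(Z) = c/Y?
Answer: 493245044/77 ≈ 6.4058e+6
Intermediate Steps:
C(X, A) = 108
Y = ¼ (Y = 1/4 = ¼ ≈ 0.25000)
Q(Z) = -20 (Q(Z) = -5/¼ = -5*4 = -20)
G(R) = -2 - 20/R
G(924/277)/(1/(C(208, -370) - 801264)) = (-2 - 20/(924/277))/(1/(108 - 801264)) = (-2 - 20/(924*(1/277)))/(1/(-801156)) = (-2 - 20/924/277)/(-1/801156) = (-2 - 20*277/924)*(-801156) = (-2 - 1385/231)*(-801156) = -1847/231*(-801156) = 493245044/77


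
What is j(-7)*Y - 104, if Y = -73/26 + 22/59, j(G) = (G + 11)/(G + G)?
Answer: -554641/5369 ≈ -103.30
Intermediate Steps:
j(G) = (11 + G)/(2*G) (j(G) = (11 + G)/((2*G)) = (11 + G)*(1/(2*G)) = (11 + G)/(2*G))
Y = -3735/1534 (Y = -73*1/26 + 22*(1/59) = -73/26 + 22/59 = -3735/1534 ≈ -2.4348)
j(-7)*Y - 104 = ((½)*(11 - 7)/(-7))*(-3735/1534) - 104 = ((½)*(-⅐)*4)*(-3735/1534) - 104 = -2/7*(-3735/1534) - 104 = 3735/5369 - 104 = -554641/5369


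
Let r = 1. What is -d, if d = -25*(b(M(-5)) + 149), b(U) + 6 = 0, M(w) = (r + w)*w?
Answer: 3575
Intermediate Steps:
M(w) = w*(1 + w) (M(w) = (1 + w)*w = w*(1 + w))
b(U) = -6 (b(U) = -6 + 0 = -6)
d = -3575 (d = -25*(-6 + 149) = -25*143 = -3575)
-d = -1*(-3575) = 3575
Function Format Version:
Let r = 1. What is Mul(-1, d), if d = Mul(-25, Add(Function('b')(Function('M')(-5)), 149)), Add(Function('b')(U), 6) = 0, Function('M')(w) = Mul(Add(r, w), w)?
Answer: 3575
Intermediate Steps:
Function('M')(w) = Mul(w, Add(1, w)) (Function('M')(w) = Mul(Add(1, w), w) = Mul(w, Add(1, w)))
Function('b')(U) = -6 (Function('b')(U) = Add(-6, 0) = -6)
d = -3575 (d = Mul(-25, Add(-6, 149)) = Mul(-25, 143) = -3575)
Mul(-1, d) = Mul(-1, -3575) = 3575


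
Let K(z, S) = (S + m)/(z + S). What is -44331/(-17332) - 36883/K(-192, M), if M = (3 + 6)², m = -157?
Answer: -633518430/11761 ≈ -53866.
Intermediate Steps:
M = 81 (M = 9² = 81)
K(z, S) = (-157 + S)/(S + z) (K(z, S) = (S - 157)/(z + S) = (-157 + S)/(S + z))
-44331/(-17332) - 36883/K(-192, M) = -44331/(-17332) - 36883*(81 - 192)/(-157 + 81) = -44331*(-1/17332) - 36883/(-76/(-111)) = 6333/2476 - 36883/((-1/111*(-76))) = 6333/2476 - 36883/76/111 = 6333/2476 - 36883*111/76 = 6333/2476 - 4094013/76 = -633518430/11761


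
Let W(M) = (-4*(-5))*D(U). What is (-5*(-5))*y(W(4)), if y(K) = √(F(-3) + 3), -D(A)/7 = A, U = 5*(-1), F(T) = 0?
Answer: 25*√3 ≈ 43.301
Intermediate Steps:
U = -5
D(A) = -7*A
W(M) = 700 (W(M) = (-4*(-5))*(-7*(-5)) = 20*35 = 700)
y(K) = √3 (y(K) = √(0 + 3) = √3)
(-5*(-5))*y(W(4)) = (-5*(-5))*√3 = 25*√3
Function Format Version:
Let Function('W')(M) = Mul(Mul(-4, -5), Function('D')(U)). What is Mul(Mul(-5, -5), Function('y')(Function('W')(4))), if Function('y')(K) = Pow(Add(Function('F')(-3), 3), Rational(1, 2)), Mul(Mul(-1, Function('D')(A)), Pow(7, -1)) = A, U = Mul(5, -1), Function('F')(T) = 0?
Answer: Mul(25, Pow(3, Rational(1, 2))) ≈ 43.301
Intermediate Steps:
U = -5
Function('D')(A) = Mul(-7, A)
Function('W')(M) = 700 (Function('W')(M) = Mul(Mul(-4, -5), Mul(-7, -5)) = Mul(20, 35) = 700)
Function('y')(K) = Pow(3, Rational(1, 2)) (Function('y')(K) = Pow(Add(0, 3), Rational(1, 2)) = Pow(3, Rational(1, 2)))
Mul(Mul(-5, -5), Function('y')(Function('W')(4))) = Mul(Mul(-5, -5), Pow(3, Rational(1, 2))) = Mul(25, Pow(3, Rational(1, 2)))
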